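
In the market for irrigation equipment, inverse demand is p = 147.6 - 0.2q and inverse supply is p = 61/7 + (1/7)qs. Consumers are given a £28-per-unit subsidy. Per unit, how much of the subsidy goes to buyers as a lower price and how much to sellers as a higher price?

Pre-subsidy: 147.6 - 0.2q = 61/7 + (1/7)q gives q* = 4861/12 and p* = 799/12.
With the rebate, buyers effectively pay pb = ps − 28, where ps is the price sellers receive.
On the curves, pb = 147.6 - 0.2q and ps = 61/7 + (1/7)q; the wedge ps − pb = 28 gives 61/7 + (1/7)q − (147.6 - 0.2q) = 28, so q' = 486.75.
Then pb = 147.6 − 0.2·486.75 = 50.25 and ps = 61/7 + (1/7)·486.75 = 78.25.
Buyers' price falls by p* − pb = 799/12 − 50.25 = 49/3; sellers' price rises by ps − p* = 78.25 − 799/12 = 35/3.

Buyers gain 49/3 per unit; sellers gain 35/3 per unit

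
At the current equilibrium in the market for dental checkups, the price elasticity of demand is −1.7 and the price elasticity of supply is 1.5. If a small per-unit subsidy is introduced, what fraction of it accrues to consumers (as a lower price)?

For a small subsidy around the equilibrium, the benefit split depends on the relative slopes, which at a point are proportional to the elasticities.
Buyer share = εs/(εs + |εd|) = 1.5/(1.5 + 1.7) = 0.46875; seller share = |εd|/(εs + |εd|) = 0.53125.

Consumer share = 0.46875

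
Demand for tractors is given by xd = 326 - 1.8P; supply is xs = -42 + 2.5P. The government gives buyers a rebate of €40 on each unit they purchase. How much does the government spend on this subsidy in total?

Government cost = 367760/43

Pre-subsidy: 326 - 1.8P = -42 + 2.5P gives P* = 3680/43, x* = 7394/43.
With the rebate, buyers effectively pay Pb = Ps − 40, where Ps is the price sellers receive.
Demand in terms of Ps becomes xd = 326 − 1.8(Ps − 40) = 398 - 1.8Ps. Setting this equal to supply: 398 - 1.8Ps = -42 + 2.5Ps, so Ps = 4400/43.
Buyers pay Pb = 4400/43 − 40 = 2680/43; x' = -42 + 2.5·(4400/43) = 9194/43.
Government outlay = subsidy × quantity = 40 × 9194/43 = 367760/43.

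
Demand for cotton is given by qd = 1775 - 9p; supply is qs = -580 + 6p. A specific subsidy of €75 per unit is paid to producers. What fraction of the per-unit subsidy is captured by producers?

Pre-subsidy: 1775 - 9p = -580 + 6p gives p* = 157, q* = 362.
With the subsidy, sellers receive ps = pb + 75 for each unit, where pb is the price buyers pay.
Supply in terms of pb becomes qs = -580 + 6(pb + 75) = -130 + 6pb. Setting this equal to demand: 1775 - 9pb = -130 + 6pb, so pb = 127.
Sellers receive ps = 127 + 75 = 202; q' = 1775 − 9·127 = 632.
Buyers' price falls by p* − pb = 157 − 127 = 30; sellers' price rises by ps − p* = 202 − 157 = 45.
So producers capture 45/75 = 0.6 of each unit of subsidy.

Producer share = 0.6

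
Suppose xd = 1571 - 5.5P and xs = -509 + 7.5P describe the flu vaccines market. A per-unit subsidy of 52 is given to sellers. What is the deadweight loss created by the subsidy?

Pre-subsidy: 1571 - 5.5P = -509 + 7.5P gives P* = 160, x* = 691.
With the subsidy, sellers receive Ps = Pb + 52 for each unit, where Pb is the price buyers pay.
Supply in terms of Pb becomes xs = -509 + 7.5(Pb + 52) = -119 + 7.5Pb. Setting this equal to demand: 1571 - 5.5Pb = -119 + 7.5Pb, so Pb = 130.
Sellers receive Ps = 130 + 52 = 182; x' = 1571 − 5.5·130 = 856.
The subsidy expands output by 856 − 691 = 165 past the efficient level; on those units the gap between marginal cost and willingness to pay runs from 0 up to 52.
DWL = ½ × 52 × 165 = 4290.

Deadweight loss = 4290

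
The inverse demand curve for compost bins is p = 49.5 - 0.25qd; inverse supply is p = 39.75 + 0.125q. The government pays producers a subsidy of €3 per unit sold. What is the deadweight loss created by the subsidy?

Pre-subsidy: 49.5 - 0.25q = 39.75 + 0.125q gives q* = 26 and p* = 43.
With the subsidy, sellers receive ps = pb + 3 for each unit, where pb is the price buyers pay.
On the curves, pb = 49.5 - 0.25q and ps = 39.75 + 0.125q; the wedge ps − pb = 3 gives 39.75 + 0.125q − (49.5 - 0.25q) = 3, so q' = 34.
Then pb = 49.5 − 0.25·34 = 41 and ps = 39.75 + 0.125·34 = 44.
The subsidy expands output by 34 − 26 = 8 past the efficient level; on those units the gap between marginal cost and willingness to pay runs from 0 up to 3.
DWL = ½ × 3 × 8 = 12.

Deadweight loss = €12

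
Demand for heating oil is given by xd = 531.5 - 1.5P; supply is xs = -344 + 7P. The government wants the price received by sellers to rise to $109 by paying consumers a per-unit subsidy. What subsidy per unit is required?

Required subsidy s = $34 per unit

At a seller price of 109, quantity supplied is -344 + 7·109 = 419.
Buyers absorb 419 only when they pay Pb with 531.5 − 1.5·Pb = 419, i.e. Pb = 75.
s = Ps − Pb = 109 − 75 = 34.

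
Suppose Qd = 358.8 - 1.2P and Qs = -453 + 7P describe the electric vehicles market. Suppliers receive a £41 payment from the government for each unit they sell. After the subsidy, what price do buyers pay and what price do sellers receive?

Buyers pay £64; sellers receive £105

Pre-subsidy: 358.8 - 1.2P = -453 + 7P gives P* = 99, Q* = 240.
With the subsidy, sellers receive Ps = Pb + 41 for each unit, where Pb is the price buyers pay.
Supply in terms of Pb becomes Qs = -453 + 7(Pb + 41) = -166 + 7Pb. Setting this equal to demand: 358.8 - 1.2Pb = -166 + 7Pb, so Pb = 64.
Sellers receive Ps = 64 + 41 = 105; Q' = 358.8 − 1.2·64 = 282.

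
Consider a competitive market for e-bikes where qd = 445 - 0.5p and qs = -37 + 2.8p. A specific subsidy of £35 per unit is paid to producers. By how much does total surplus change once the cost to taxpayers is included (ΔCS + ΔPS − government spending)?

Net change in total surplus = -8575/33

Pre-subsidy: 445 - 0.5p = -37 + 2.8p gives p* = 4820/33, q* = 12275/33.
With the subsidy, sellers receive ps = pb + 35 for each unit, where pb is the price buyers pay.
Supply in terms of pb becomes qs = -37 + 2.8(pb + 35) = 61 + 2.8pb. Setting this equal to demand: 445 - 0.5pb = 61 + 2.8pb, so pb = 1280/11.
Sellers receive ps = 1280/11 + 35 = 1665/11; q' = 445 − 0.5·(1280/11) = 4255/11.
ΔCS = ½(12275/33 + 4255/11)(4820/33 − 1280/11) = 12269600/1089; ΔPS = ½(12275/33 + 4255/11)(1665/11 − 4820/33) = 2191000/1089.
Government spending = 35 × 4255/11 = 148925/11.
Net change = 12269600/1089 + 2191000/1089 − 148925/11 = -8575/33. The loss equals the DWL triangle ½·35·490/33.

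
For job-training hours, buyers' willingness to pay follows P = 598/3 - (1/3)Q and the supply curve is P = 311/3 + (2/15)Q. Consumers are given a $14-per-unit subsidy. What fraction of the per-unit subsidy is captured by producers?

Pre-subsidy: 598/3 - (1/3)Q = 311/3 + (2/15)Q gives Q* = 205 and P* = 131.
With the rebate, buyers effectively pay Pb = Ps − 14, where Ps is the price sellers receive.
On the curves, Pb = 598/3 - (1/3)Q and Ps = 311/3 + (2/15)Q; the wedge Ps − Pb = 14 gives 311/3 + (2/15)Q − (598/3 - (1/3)Q) = 14, so Q' = 235.
Then Pb = 598/3 − (1/3)·235 = 121 and Ps = 311/3 + (2/15)·235 = 135.
Buyers' price falls by P* − Pb = 131 − 121 = 10; sellers' price rises by Ps − P* = 135 − 131 = 4.
So producers capture 4/14 = 2/7 of each unit of subsidy.

Producer share = 2/7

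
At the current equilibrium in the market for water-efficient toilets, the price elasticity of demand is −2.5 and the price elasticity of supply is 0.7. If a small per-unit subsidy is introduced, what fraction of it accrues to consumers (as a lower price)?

For a small subsidy around the equilibrium, the benefit split depends on the relative slopes, which at a point are proportional to the elasticities.
Buyer share = εs/(εs + |εd|) = 0.7/(0.7 + 2.5) = 0.21875; seller share = |εd|/(εs + |εd|) = 0.78125.

Consumer share = 0.21875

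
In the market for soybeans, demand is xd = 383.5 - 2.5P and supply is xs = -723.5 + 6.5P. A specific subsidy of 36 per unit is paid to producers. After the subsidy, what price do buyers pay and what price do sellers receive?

Buyers pay 97; sellers receive 133

Pre-subsidy: 383.5 - 2.5P = -723.5 + 6.5P gives P* = 123, x* = 76.
With the subsidy, sellers receive Ps = Pb + 36 for each unit, where Pb is the price buyers pay.
Supply in terms of Pb becomes xs = -723.5 + 6.5(Pb + 36) = -489.5 + 6.5Pb. Setting this equal to demand: 383.5 - 2.5Pb = -489.5 + 6.5Pb, so Pb = 97.
Sellers receive Ps = 97 + 36 = 133; x' = 383.5 − 2.5·97 = 141.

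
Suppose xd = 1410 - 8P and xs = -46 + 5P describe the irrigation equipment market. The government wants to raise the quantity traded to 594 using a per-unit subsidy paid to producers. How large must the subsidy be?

At x = 594, invert demand for the buyer price: Pb = (1410 − 594)/8 = 102; invert supply for the seller price: Ps = (594 − (-46))/5 = 128.
The subsidy must fill the gap: s = Ps − Pb = 128 − 102 = 26.

Required subsidy s = 26 per unit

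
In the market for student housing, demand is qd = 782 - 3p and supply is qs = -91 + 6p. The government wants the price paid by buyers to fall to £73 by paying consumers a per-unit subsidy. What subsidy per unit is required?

At a buyer price of 73, quantity demanded is 782 − 3·73 = 563.
Sellers supply 563 only when they receive ps with -91 + 6·ps = 563, i.e. ps = 109.
s = ps − pb = 109 − 73 = 36.

Required subsidy s = £36 per unit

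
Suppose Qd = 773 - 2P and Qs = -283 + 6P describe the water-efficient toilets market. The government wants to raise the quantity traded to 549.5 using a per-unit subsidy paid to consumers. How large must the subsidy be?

At Q = 549.5, invert demand for the buyer price: Pb = (773 − 549.5)/2 = 111.75; invert supply for the seller price: Ps = (549.5 − (-283))/6 = 138.75.
The subsidy must fill the gap: s = Ps − Pb = 138.75 − 111.75 = 27.

Required subsidy s = 27 per unit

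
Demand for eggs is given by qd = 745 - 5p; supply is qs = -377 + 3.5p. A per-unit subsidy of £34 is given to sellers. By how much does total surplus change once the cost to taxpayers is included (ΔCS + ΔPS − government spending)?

Net change in total surplus = -£1190

Pre-subsidy: 745 - 5p = -377 + 3.5p gives p* = 132, q* = 85.
With the subsidy, sellers receive ps = pb + 34 for each unit, where pb is the price buyers pay.
Supply in terms of pb becomes qs = -377 + 3.5(pb + 34) = -258 + 3.5pb. Setting this equal to demand: 745 - 5pb = -258 + 3.5pb, so pb = 118.
Sellers receive ps = 118 + 34 = 152; q' = 745 − 5·118 = 155.
ΔCS = ½(85 + 155)(132 − 118) = 1680; ΔPS = ½(85 + 155)(152 − 132) = 2400.
Government spending = 34 × 155 = 5270.
Net change = 1680 + 2400 − 5270 = -1190. The loss equals the DWL triangle ½·34·70.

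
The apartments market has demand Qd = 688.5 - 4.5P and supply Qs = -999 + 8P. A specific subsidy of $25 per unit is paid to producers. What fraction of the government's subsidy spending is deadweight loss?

DWL / government spending = 4/17

Pre-subsidy: 688.5 - 4.5P = -999 + 8P gives P* = 135, Q* = 81.
With the subsidy, sellers receive Ps = Pb + 25 for each unit, where Pb is the price buyers pay.
Supply in terms of Pb becomes Qs = -999 + 8(Pb + 25) = -799 + 8Pb. Setting this equal to demand: 688.5 - 4.5Pb = -799 + 8Pb, so Pb = 119.
Sellers receive Ps = 119 + 25 = 144; Q' = 688.5 − 4.5·119 = 153.
ΔCS = ½(81 + 153)(135 − 119) = 1872; ΔPS = ½(81 + 153)(144 − 135) = 1053.
Government spending = 25 × 153 = 3825.
DWL = ½ × 25 × (153 − 81) = 900; fraction = 900 / 3825 = 4/17.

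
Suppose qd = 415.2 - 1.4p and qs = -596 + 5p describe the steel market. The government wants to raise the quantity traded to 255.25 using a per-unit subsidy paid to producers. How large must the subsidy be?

At q = 255.25, invert demand for the buyer price: pb = (415.2 − 255.25)/1.4 = 114.25; invert supply for the seller price: ps = (255.25 − (-596))/5 = 170.25.
The subsidy must fill the gap: s = ps − pb = 170.25 − 114.25 = 56.

Required subsidy s = 56 per unit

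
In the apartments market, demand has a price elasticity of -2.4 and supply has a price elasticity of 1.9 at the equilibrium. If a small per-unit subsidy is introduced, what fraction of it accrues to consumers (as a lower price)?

For a small subsidy around the equilibrium, the benefit split depends on the relative slopes, which at a point are proportional to the elasticities.
Buyer share = εs/(εs + |εd|) = 1.9/(1.9 + 2.4) = 19/43; seller share = |εd|/(εs + |εd|) = 24/43.

Consumer share = 19/43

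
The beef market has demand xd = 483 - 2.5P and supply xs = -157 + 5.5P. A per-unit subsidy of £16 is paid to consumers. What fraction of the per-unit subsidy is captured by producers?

Pre-subsidy: 483 - 2.5P = -157 + 5.5P gives P* = 80, x* = 283.
With the rebate, buyers effectively pay Pb = Ps − 16, where Ps is the price sellers receive.
Demand in terms of Ps becomes xd = 483 − 2.5(Ps − 16) = 523 - 2.5Ps. Setting this equal to supply: 523 - 2.5Ps = -157 + 5.5Ps, so Ps = 85.
Buyers pay Pb = 85 − 16 = 69; x' = -157 + 5.5·85 = 310.5.
Buyers' price falls by P* − Pb = 80 − 69 = 11; sellers' price rises by Ps − P* = 85 − 80 = 5.
So producers capture 5/16 = 0.3125 of each unit of subsidy.

Producer share = 0.3125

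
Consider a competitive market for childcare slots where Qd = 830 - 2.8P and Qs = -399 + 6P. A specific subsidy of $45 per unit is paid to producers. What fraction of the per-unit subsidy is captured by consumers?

Pre-subsidy: 830 - 2.8P = -399 + 6P gives P* = 6145/44, Q* = 9657/22.
With the subsidy, sellers receive Ps = Pb + 45 for each unit, where Pb is the price buyers pay.
Supply in terms of Pb becomes Qs = -399 + 6(Pb + 45) = -129 + 6Pb. Setting this equal to demand: 830 - 2.8Pb = -129 + 6Pb, so Pb = 4795/44.
Sellers receive Ps = 4795/44 + 45 = 6775/44; Q' = 830 − 2.8·(4795/44) = 11547/22.
Buyers' price falls by P* − Pb = 6145/44 − 4795/44 = 675/22; sellers' price rises by Ps − P* = 6775/44 − 6145/44 = 315/22.
So consumers capture (675/22)/45 = 15/22 of each unit of subsidy.

Consumer share = 15/22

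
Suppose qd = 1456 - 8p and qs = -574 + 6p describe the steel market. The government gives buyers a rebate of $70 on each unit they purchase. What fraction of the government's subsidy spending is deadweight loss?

Pre-subsidy: 1456 - 8p = -574 + 6p gives p* = 145, q* = 296.
With the rebate, buyers effectively pay pb = ps − 70, where ps is the price sellers receive.
Demand in terms of ps becomes qd = 1456 − 8(ps − 70) = 2016 - 8ps. Setting this equal to supply: 2016 - 8ps = -574 + 6ps, so ps = 185.
Buyers pay pb = 185 − 70 = 115; q' = -574 + 6·185 = 536.
ΔCS = ½(296 + 536)(145 − 115) = 12480; ΔPS = ½(296 + 536)(185 − 145) = 16640.
Government spending = 70 × 536 = 37520.
DWL = ½ × 70 × (536 − 296) = 8400; fraction = 8400 / 37520 = 15/67.

DWL / government spending = 15/67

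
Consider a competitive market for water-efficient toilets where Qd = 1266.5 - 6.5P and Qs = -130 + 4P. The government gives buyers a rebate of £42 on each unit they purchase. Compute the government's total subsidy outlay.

Pre-subsidy: 1266.5 - 6.5P = -130 + 4P gives P* = 133, Q* = 402.
With the rebate, buyers effectively pay Pb = Ps − 42, where Ps is the price sellers receive.
Demand in terms of Ps becomes Qd = 1266.5 − 6.5(Ps − 42) = 1539.5 - 6.5Ps. Setting this equal to supply: 1539.5 - 6.5Ps = -130 + 4Ps, so Ps = 159.
Buyers pay Pb = 159 − 42 = 117; Q' = -130 + 4·159 = 506.
Government outlay = subsidy × quantity = 42 × 506 = 21252.

Government cost = £21252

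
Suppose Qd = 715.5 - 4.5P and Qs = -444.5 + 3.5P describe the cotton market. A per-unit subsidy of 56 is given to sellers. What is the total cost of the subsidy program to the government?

Government cost = 9702

Pre-subsidy: 715.5 - 4.5P = -444.5 + 3.5P gives P* = 145, Q* = 63.
With the subsidy, sellers receive Ps = Pb + 56 for each unit, where Pb is the price buyers pay.
Supply in terms of Pb becomes Qs = -444.5 + 3.5(Pb + 56) = -248.5 + 3.5Pb. Setting this equal to demand: 715.5 - 4.5Pb = -248.5 + 3.5Pb, so Pb = 120.5.
Sellers receive Ps = 120.5 + 56 = 176.5; Q' = 715.5 − 4.5·120.5 = 173.25.
Government outlay = subsidy × quantity = 56 × 173.25 = 9702.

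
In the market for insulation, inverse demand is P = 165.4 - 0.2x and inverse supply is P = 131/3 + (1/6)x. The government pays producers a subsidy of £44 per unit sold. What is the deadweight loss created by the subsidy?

Pre-subsidy: 165.4 - 0.2x = 131/3 + (1/6)x gives x* = 332 and P* = 99.
With the subsidy, sellers receive Ps = Pb + 44 for each unit, where Pb is the price buyers pay.
On the curves, Pb = 165.4 - 0.2x and Ps = 131/3 + (1/6)x; the wedge Ps − Pb = 44 gives 131/3 + (1/6)x − (165.4 - 0.2x) = 44, so x' = 452.
Then Pb = 165.4 − 0.2·452 = 75 and Ps = 131/3 + (1/6)·452 = 119.
The subsidy expands output by 452 − 332 = 120 past the efficient level; on those units the gap between marginal cost and willingness to pay runs from 0 up to 44.
DWL = ½ × 44 × 120 = 2640.

Deadweight loss = £2640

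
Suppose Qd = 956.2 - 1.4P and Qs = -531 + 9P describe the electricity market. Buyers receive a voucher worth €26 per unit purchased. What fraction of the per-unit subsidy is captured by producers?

Producer share = 7/52

Pre-subsidy: 956.2 - 1.4P = -531 + 9P gives P* = 143, Q* = 756.
With the rebate, buyers effectively pay Pb = Ps − 26, where Ps is the price sellers receive.
Demand in terms of Ps becomes Qd = 956.2 − 1.4(Ps − 26) = 992.6 - 1.4Ps. Setting this equal to supply: 992.6 - 1.4Ps = -531 + 9Ps, so Ps = 146.5.
Buyers pay Pb = 146.5 − 26 = 120.5; Q' = -531 + 9·146.5 = 787.5.
Buyers' price falls by P* − Pb = 143 − 120.5 = 22.5; sellers' price rises by Ps − P* = 146.5 − 143 = 3.5.
So producers capture 3.5/26 = 7/52 of each unit of subsidy.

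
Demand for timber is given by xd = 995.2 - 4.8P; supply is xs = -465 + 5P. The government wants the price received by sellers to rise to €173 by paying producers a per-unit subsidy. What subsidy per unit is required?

Required subsidy s = €49 per unit

At a seller price of 173, quantity supplied is -465 + 5·173 = 400.
Buyers absorb 400 only when they pay Pb with 995.2 − 4.8·Pb = 400, i.e. Pb = 124.
s = Ps − Pb = 173 − 124 = 49.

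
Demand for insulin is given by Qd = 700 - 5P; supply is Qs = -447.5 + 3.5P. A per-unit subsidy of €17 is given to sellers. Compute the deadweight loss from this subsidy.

Pre-subsidy: 700 - 5P = -447.5 + 3.5P gives P* = 135, Q* = 25.
With the subsidy, sellers receive Ps = Pb + 17 for each unit, where Pb is the price buyers pay.
Supply in terms of Pb becomes Qs = -447.5 + 3.5(Pb + 17) = -388 + 3.5Pb. Setting this equal to demand: 700 - 5Pb = -388 + 3.5Pb, so Pb = 128.
Sellers receive Ps = 128 + 17 = 145; Q' = 700 − 5·128 = 60.
The subsidy expands output by 60 − 25 = 35 past the efficient level; on those units the gap between marginal cost and willingness to pay runs from 0 up to 17.
DWL = ½ × 17 × 35 = 297.5.

Deadweight loss = €297.5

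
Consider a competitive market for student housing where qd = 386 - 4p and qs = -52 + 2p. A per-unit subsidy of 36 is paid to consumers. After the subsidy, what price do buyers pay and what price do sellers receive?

Pre-subsidy: 386 - 4p = -52 + 2p gives p* = 73, q* = 94.
With the rebate, buyers effectively pay pb = ps − 36, where ps is the price sellers receive.
Demand in terms of ps becomes qd = 386 − 4(ps − 36) = 530 - 4ps. Setting this equal to supply: 530 - 4ps = -52 + 2ps, so ps = 97.
Buyers pay pb = 97 − 36 = 61; q' = -52 + 2·97 = 142.

Buyers pay 61; sellers receive 97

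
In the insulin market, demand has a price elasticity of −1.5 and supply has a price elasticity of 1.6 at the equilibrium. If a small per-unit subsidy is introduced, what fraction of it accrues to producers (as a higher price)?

For a small subsidy around the equilibrium, the benefit split depends on the relative slopes, which at a point are proportional to the elasticities.
Buyer share = εs/(εs + |εd|) = 1.6/(1.6 + 1.5) = 16/31; seller share = |εd|/(εs + |εd|) = 15/31.
So producers capture 15/31 of the subsidy.

Producer share = 15/31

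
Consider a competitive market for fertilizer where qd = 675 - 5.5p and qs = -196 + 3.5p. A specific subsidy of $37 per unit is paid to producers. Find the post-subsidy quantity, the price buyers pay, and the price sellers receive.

q' = 7987/36; buyers pay 1483/18; sellers receive 2149/18

Pre-subsidy: 675 - 5.5p = -196 + 3.5p gives p* = 871/9, q* = 2569/18.
With the subsidy, sellers receive ps = pb + 37 for each unit, where pb is the price buyers pay.
Supply in terms of pb becomes qs = -196 + 3.5(pb + 37) = -66.5 + 3.5pb. Setting this equal to demand: 675 - 5.5pb = -66.5 + 3.5pb, so pb = 1483/18.
Sellers receive ps = 1483/18 + 37 = 2149/18; q' = 675 − 5.5·(1483/18) = 7987/36.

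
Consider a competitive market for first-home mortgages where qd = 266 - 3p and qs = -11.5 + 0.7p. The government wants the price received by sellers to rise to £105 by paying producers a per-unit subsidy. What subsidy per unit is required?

At a seller price of 105, quantity supplied is -11.5 + 0.7·105 = 62.
Buyers absorb 62 only when they pay pb with 266 − 3·pb = 62, i.e. pb = 68.
s = ps − pb = 105 − 68 = 37.

Required subsidy s = £37 per unit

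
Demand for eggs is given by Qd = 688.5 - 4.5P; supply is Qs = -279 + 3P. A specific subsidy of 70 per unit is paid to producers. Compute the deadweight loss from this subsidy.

Deadweight loss = 4410

Pre-subsidy: 688.5 - 4.5P = -279 + 3P gives P* = 129, Q* = 108.
With the subsidy, sellers receive Ps = Pb + 70 for each unit, where Pb is the price buyers pay.
Supply in terms of Pb becomes Qs = -279 + 3(Pb + 70) = -69 + 3Pb. Setting this equal to demand: 688.5 - 4.5Pb = -69 + 3Pb, so Pb = 101.
Sellers receive Ps = 101 + 70 = 171; Q' = 688.5 − 4.5·101 = 234.
The subsidy expands output by 234 − 108 = 126 past the efficient level; on those units the gap between marginal cost and willingness to pay runs from 0 up to 70.
DWL = ½ × 70 × 126 = 4410.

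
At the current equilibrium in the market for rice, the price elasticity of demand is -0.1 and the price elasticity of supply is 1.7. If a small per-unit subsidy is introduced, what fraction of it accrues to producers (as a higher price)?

For a small subsidy around the equilibrium, the benefit split depends on the relative slopes, which at a point are proportional to the elasticities.
Buyer share = εs/(εs + |εd|) = 1.7/(1.7 + 0.1) = 17/18; seller share = |εd|/(εs + |εd|) = 1/18.
So producers capture 1/18 of the subsidy.

Producer share = 1/18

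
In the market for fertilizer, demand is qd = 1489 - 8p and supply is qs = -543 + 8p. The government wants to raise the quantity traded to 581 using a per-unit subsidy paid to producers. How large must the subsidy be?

At q = 581, invert demand for the buyer price: pb = (1489 − 581)/8 = 113.5; invert supply for the seller price: ps = (581 − (-543))/8 = 140.5.
The subsidy must fill the gap: s = ps − pb = 140.5 − 113.5 = 27.

Required subsidy s = 27 per unit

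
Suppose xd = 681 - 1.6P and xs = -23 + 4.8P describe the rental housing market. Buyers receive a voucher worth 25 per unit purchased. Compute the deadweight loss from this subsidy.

Deadweight loss = 375

Pre-subsidy: 681 - 1.6P = -23 + 4.8P gives P* = 110, x* = 505.
With the rebate, buyers effectively pay Pb = Ps − 25, where Ps is the price sellers receive.
Demand in terms of Ps becomes xd = 681 − 1.6(Ps − 25) = 721 - 1.6Ps. Setting this equal to supply: 721 - 1.6Ps = -23 + 4.8Ps, so Ps = 116.25.
Buyers pay Pb = 116.25 − 25 = 91.25; x' = -23 + 4.8·116.25 = 535.
The subsidy expands output by 535 − 505 = 30 past the efficient level; on those units the gap between marginal cost and willingness to pay runs from 0 up to 25.
DWL = ½ × 25 × 30 = 375.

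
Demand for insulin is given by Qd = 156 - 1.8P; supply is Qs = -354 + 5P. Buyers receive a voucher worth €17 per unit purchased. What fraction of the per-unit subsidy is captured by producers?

Producer share = 9/34

Pre-subsidy: 156 - 1.8P = -354 + 5P gives P* = 75, Q* = 21.
With the rebate, buyers effectively pay Pb = Ps − 17, where Ps is the price sellers receive.
Demand in terms of Ps becomes Qd = 156 − 1.8(Ps − 17) = 186.6 - 1.8Ps. Setting this equal to supply: 186.6 - 1.8Ps = -354 + 5Ps, so Ps = 79.5.
Buyers pay Pb = 79.5 − 17 = 62.5; Q' = -354 + 5·79.5 = 43.5.
Buyers' price falls by P* − Pb = 75 − 62.5 = 12.5; sellers' price rises by Ps − P* = 79.5 − 75 = 4.5.
So producers capture 4.5/17 = 9/34 of each unit of subsidy.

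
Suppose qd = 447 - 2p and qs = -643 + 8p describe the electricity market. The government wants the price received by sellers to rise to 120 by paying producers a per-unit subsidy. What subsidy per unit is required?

Required subsidy s = 55 per unit

At a seller price of 120, quantity supplied is -643 + 8·120 = 317.
Buyers absorb 317 only when they pay pb with 447 − 2·pb = 317, i.e. pb = 65.
s = ps − pb = 120 − 65 = 55.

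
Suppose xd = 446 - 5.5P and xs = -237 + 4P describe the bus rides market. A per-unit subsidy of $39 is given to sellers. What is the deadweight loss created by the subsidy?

Pre-subsidy: 446 - 5.5P = -237 + 4P gives P* = 1366/19, x* = 961/19.
With the subsidy, sellers receive Ps = Pb + 39 for each unit, where Pb is the price buyers pay.
Supply in terms of Pb becomes xs = -237 + 4(Pb + 39) = -81 + 4Pb. Setting this equal to demand: 446 - 5.5Pb = -81 + 4Pb, so Pb = 1054/19.
Sellers receive Ps = 1054/19 + 39 = 1795/19; x' = 446 − 5.5·(1054/19) = 2677/19.
The subsidy expands output by 2677/19 − 961/19 = 1716/19 past the efficient level; on those units the gap between marginal cost and willingness to pay runs from 0 up to 39.
DWL = ½ × 39 × 1716/19 = 33462/19.

Deadweight loss = 33462/19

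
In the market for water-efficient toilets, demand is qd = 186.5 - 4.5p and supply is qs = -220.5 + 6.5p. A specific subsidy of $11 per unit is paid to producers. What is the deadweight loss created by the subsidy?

Deadweight loss = $160.875

Pre-subsidy: 186.5 - 4.5p = -220.5 + 6.5p gives p* = 37, q* = 20.
With the subsidy, sellers receive ps = pb + 11 for each unit, where pb is the price buyers pay.
Supply in terms of pb becomes qs = -220.5 + 6.5(pb + 11) = -149 + 6.5pb. Setting this equal to demand: 186.5 - 4.5pb = -149 + 6.5pb, so pb = 30.5.
Sellers receive ps = 30.5 + 11 = 41.5; q' = 186.5 − 4.5·30.5 = 49.25.
The subsidy expands output by 49.25 − 20 = 29.25 past the efficient level; on those units the gap between marginal cost and willingness to pay runs from 0 up to 11.
DWL = ½ × 11 × 29.25 = 160.875.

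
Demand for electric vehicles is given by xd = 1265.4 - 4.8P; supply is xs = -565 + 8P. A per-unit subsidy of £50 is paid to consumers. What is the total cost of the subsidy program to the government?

Government cost = £36450

Pre-subsidy: 1265.4 - 4.8P = -565 + 8P gives P* = 143, x* = 579.
With the rebate, buyers effectively pay Pb = Ps − 50, where Ps is the price sellers receive.
Demand in terms of Ps becomes xd = 1265.4 − 4.8(Ps − 50) = 1505.4 - 4.8Ps. Setting this equal to supply: 1505.4 - 4.8Ps = -565 + 8Ps, so Ps = 161.75.
Buyers pay Pb = 161.75 − 50 = 111.75; x' = -565 + 8·161.75 = 729.
Government outlay = subsidy × quantity = 50 × 729 = 36450.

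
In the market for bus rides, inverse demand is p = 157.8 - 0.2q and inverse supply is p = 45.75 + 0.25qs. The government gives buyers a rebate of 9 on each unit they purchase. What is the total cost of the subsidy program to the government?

Pre-subsidy: 157.8 - 0.2q = 45.75 + 0.25q gives q* = 249 and p* = 108.
With the rebate, buyers effectively pay pb = ps − 9, where ps is the price sellers receive.
On the curves, pb = 157.8 - 0.2q and ps = 45.75 + 0.25q; the wedge ps − pb = 9 gives 45.75 + 0.25q − (157.8 - 0.2q) = 9, so q' = 269.
Then pb = 157.8 − 0.2·269 = 104 and ps = 45.75 + 0.25·269 = 113.
Government outlay = subsidy × quantity = 9 × 269 = 2421.

Government cost = 2421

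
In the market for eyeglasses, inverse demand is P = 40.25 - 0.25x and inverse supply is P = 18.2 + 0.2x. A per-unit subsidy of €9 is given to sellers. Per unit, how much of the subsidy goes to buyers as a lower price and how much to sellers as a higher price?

Pre-subsidy: 40.25 - 0.25x = 18.2 + 0.2x gives x* = 49 and P* = 28.
With the subsidy, sellers receive Ps = Pb + 9 for each unit, where Pb is the price buyers pay.
On the curves, Pb = 40.25 - 0.25x and Ps = 18.2 + 0.2x; the wedge Ps − Pb = 9 gives 18.2 + 0.2x − (40.25 - 0.25x) = 9, so x' = 69.
Then Pb = 40.25 − 0.25·69 = 23 and Ps = 18.2 + 0.2·69 = 32.
Buyers' price falls by P* − Pb = 28 − 23 = 5; sellers' price rises by Ps − P* = 32 − 28 = 4.

Buyers gain €5 per unit; sellers gain €4 per unit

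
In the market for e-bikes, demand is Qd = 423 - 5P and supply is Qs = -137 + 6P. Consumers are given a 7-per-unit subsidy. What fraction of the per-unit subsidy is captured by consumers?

Consumer share = 6/11

Pre-subsidy: 423 - 5P = -137 + 6P gives P* = 560/11, Q* = 1853/11.
With the rebate, buyers effectively pay Pb = Ps − 7, where Ps is the price sellers receive.
Demand in terms of Ps becomes Qd = 423 − 5(Ps − 7) = 458 - 5Ps. Setting this equal to supply: 458 - 5Ps = -137 + 6Ps, so Ps = 595/11.
Buyers pay Pb = 595/11 − 7 = 518/11; Q' = -137 + 6·(595/11) = 2063/11.
Buyers' price falls by P* − Pb = 560/11 − 518/11 = 42/11; sellers' price rises by Ps − P* = 595/11 − 560/11 = 35/11.
So consumers capture (42/11)/7 = 6/11 of each unit of subsidy.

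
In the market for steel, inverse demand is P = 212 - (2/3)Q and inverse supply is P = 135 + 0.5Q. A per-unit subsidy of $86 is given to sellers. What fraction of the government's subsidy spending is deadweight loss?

Pre-subsidy: 212 - (2/3)Q = 135 + 0.5Q gives Q* = 66 and P* = 168.
With the subsidy, sellers receive Ps = Pb + 86 for each unit, where Pb is the price buyers pay.
On the curves, Pb = 212 - (2/3)Q and Ps = 135 + 0.5Q; the wedge Ps − Pb = 86 gives 135 + 0.5Q − (212 - (2/3)Q) = 86, so Q' = 978/7.
Then Pb = 212 − (2/3)·(978/7) = 832/7 and Ps = 135 + 0.5·(978/7) = 1434/7.
ΔCS = ½(66 + 978/7)(168 − 832/7) = 247680/49; ΔPS = ½(66 + 978/7)(1434/7 − 168) = 185760/49.
Government spending = 86 × 978/7 = 84108/7.
DWL = ½ × 86 × (978/7 − 66) = 22188/7; fraction = (22188/7) / (84108/7) = 43/163.

DWL / government spending = 43/163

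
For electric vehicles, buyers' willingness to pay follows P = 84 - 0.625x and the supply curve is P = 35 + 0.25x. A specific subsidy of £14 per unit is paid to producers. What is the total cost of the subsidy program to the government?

Government cost = £1008

Pre-subsidy: 84 - 0.625x = 35 + 0.25x gives x* = 56 and P* = 49.
With the subsidy, sellers receive Ps = Pb + 14 for each unit, where Pb is the price buyers pay.
On the curves, Pb = 84 - 0.625x and Ps = 35 + 0.25x; the wedge Ps − Pb = 14 gives 35 + 0.25x − (84 - 0.625x) = 14, so x' = 72.
Then Pb = 84 − 0.625·72 = 39 and Ps = 35 + 0.25·72 = 53.
Government outlay = subsidy × quantity = 14 × 72 = 1008.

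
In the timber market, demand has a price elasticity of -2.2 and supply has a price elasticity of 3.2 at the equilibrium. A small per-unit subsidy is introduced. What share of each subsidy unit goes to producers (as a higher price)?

Producer share = 11/27

For a small subsidy around the equilibrium, the benefit split depends on the relative slopes, which at a point are proportional to the elasticities.
Buyer share = εs/(εs + |εd|) = 3.2/(3.2 + 2.2) = 16/27; seller share = |εd|/(εs + |εd|) = 11/27.
So producers capture 11/27 of the subsidy.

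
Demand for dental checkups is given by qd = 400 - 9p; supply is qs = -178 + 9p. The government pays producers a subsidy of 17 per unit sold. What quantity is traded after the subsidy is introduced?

q' = 187.5

Pre-subsidy: 400 - 9p = -178 + 9p gives p* = 289/9, q* = 111.
With the subsidy, sellers receive ps = pb + 17 for each unit, where pb is the price buyers pay.
Supply in terms of pb becomes qs = -178 + 9(pb + 17) = -25 + 9pb. Setting this equal to demand: 400 - 9pb = -25 + 9pb, so pb = 425/18.
Sellers receive ps = 425/18 + 17 = 731/18; q' = 400 − 9·(425/18) = 187.5.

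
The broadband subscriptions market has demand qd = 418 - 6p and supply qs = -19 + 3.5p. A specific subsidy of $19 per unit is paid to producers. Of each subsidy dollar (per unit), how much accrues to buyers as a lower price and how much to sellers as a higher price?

Buyers gain $7 per unit; sellers gain $12 per unit

Pre-subsidy: 418 - 6p = -19 + 3.5p gives p* = 46, q* = 142.
With the subsidy, sellers receive ps = pb + 19 for each unit, where pb is the price buyers pay.
Supply in terms of pb becomes qs = -19 + 3.5(pb + 19) = 47.5 + 3.5pb. Setting this equal to demand: 418 - 6pb = 47.5 + 3.5pb, so pb = 39.
Sellers receive ps = 39 + 19 = 58; q' = 418 − 6·39 = 184.
Buyers' price falls by p* − pb = 46 − 39 = 7; sellers' price rises by ps − p* = 58 − 46 = 12.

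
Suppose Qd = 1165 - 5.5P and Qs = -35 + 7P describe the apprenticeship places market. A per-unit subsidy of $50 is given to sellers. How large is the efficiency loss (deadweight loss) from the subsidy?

Pre-subsidy: 1165 - 5.5P = -35 + 7P gives P* = 96, Q* = 637.
With the subsidy, sellers receive Ps = Pb + 50 for each unit, where Pb is the price buyers pay.
Supply in terms of Pb becomes Qs = -35 + 7(Pb + 50) = 315 + 7Pb. Setting this equal to demand: 1165 - 5.5Pb = 315 + 7Pb, so Pb = 68.
Sellers receive Ps = 68 + 50 = 118; Q' = 1165 − 5.5·68 = 791.
The subsidy expands output by 791 − 637 = 154 past the efficient level; on those units the gap between marginal cost and willingness to pay runs from 0 up to 50.
DWL = ½ × 50 × 154 = 3850.

Deadweight loss = $3850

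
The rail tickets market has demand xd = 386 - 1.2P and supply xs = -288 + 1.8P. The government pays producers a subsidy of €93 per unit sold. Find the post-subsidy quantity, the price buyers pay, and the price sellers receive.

x' = 183.36; buyers pay 2533/15; sellers receive 3928/15

Pre-subsidy: 386 - 1.2P = -288 + 1.8P gives P* = 674/3, x* = 116.4.
With the subsidy, sellers receive Ps = Pb + 93 for each unit, where Pb is the price buyers pay.
Supply in terms of Pb becomes xs = -288 + 1.8(Pb + 93) = -120.6 + 1.8Pb. Setting this equal to demand: 386 - 1.2Pb = -120.6 + 1.8Pb, so Pb = 2533/15.
Sellers receive Ps = 2533/15 + 93 = 3928/15; x' = 386 − 1.2·(2533/15) = 183.36.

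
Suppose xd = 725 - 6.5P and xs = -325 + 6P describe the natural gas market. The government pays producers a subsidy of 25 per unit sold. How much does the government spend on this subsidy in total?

Government cost = 6425

Pre-subsidy: 725 - 6.5P = -325 + 6P gives P* = 84, x* = 179.
With the subsidy, sellers receive Ps = Pb + 25 for each unit, where Pb is the price buyers pay.
Supply in terms of Pb becomes xs = -325 + 6(Pb + 25) = -175 + 6Pb. Setting this equal to demand: 725 - 6.5Pb = -175 + 6Pb, so Pb = 72.
Sellers receive Ps = 72 + 25 = 97; x' = 725 − 6.5·72 = 257.
Government outlay = subsidy × quantity = 25 × 257 = 6425.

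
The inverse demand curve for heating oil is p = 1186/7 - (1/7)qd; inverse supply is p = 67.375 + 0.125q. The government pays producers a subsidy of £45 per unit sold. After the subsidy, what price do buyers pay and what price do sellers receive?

Buyers pay £91; sellers receive £136

Pre-subsidy: 1186/7 - (1/7)q = 67.375 + 0.125q gives q* = 381 and p* = 115.
With the subsidy, sellers receive ps = pb + 45 for each unit, where pb is the price buyers pay.
On the curves, pb = 1186/7 - (1/7)q and ps = 67.375 + 0.125q; the wedge ps − pb = 45 gives 67.375 + 0.125q − (1186/7 - (1/7)q) = 45, so q' = 549.
Then pb = 1186/7 − (1/7)·549 = 91 and ps = 67.375 + 0.125·549 = 136.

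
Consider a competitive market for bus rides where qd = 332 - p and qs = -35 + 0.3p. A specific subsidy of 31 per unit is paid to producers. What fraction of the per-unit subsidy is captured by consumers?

Consumer share = 3/13

Pre-subsidy: 332 - p = -35 + 0.3p gives p* = 3670/13, q* = 646/13.
With the subsidy, sellers receive ps = pb + 31 for each unit, where pb is the price buyers pay.
Supply in terms of pb becomes qs = -35 + 0.3(pb + 31) = -25.7 + 0.3pb. Setting this equal to demand: 332 - pb = -25.7 + 0.3pb, so pb = 3577/13.
Sellers receive ps = 3577/13 + 31 = 3980/13; q' = 332 − 1·(3577/13) = 739/13.
Buyers' price falls by p* − pb = 3670/13 − 3577/13 = 93/13; sellers' price rises by ps − p* = 3980/13 − 3670/13 = 310/13.
So consumers capture (93/13)/31 = 3/13 of each unit of subsidy.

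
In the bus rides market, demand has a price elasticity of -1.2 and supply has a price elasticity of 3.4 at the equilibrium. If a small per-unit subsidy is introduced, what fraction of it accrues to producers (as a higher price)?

For a small subsidy around the equilibrium, the benefit split depends on the relative slopes, which at a point are proportional to the elasticities.
Buyer share = εs/(εs + |εd|) = 3.4/(3.4 + 1.2) = 17/23; seller share = |εd|/(εs + |εd|) = 6/23.
So producers capture 6/23 of the subsidy.

Producer share = 6/23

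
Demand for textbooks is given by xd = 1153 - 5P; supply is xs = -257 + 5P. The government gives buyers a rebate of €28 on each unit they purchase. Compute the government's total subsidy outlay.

Pre-subsidy: 1153 - 5P = -257 + 5P gives P* = 141, x* = 448.
With the rebate, buyers effectively pay Pb = Ps − 28, where Ps is the price sellers receive.
Demand in terms of Ps becomes xd = 1153 − 5(Ps − 28) = 1293 - 5Ps. Setting this equal to supply: 1293 - 5Ps = -257 + 5Ps, so Ps = 155.
Buyers pay Pb = 155 − 28 = 127; x' = -257 + 5·155 = 518.
Government outlay = subsidy × quantity = 28 × 518 = 14504.

Government cost = €14504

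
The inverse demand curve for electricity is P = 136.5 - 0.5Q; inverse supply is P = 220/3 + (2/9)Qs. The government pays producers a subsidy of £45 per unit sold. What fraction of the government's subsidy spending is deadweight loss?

DWL / government spending = 135/649

Pre-subsidy: 136.5 - 0.5Q = 220/3 + (2/9)Q gives Q* = 1137/13 and P* = 1206/13.
With the subsidy, sellers receive Ps = Pb + 45 for each unit, where Pb is the price buyers pay.
On the curves, Pb = 136.5 - 0.5Q and Ps = 220/3 + (2/9)Q; the wedge Ps − Pb = 45 gives 220/3 + (2/9)Q − (136.5 - 0.5Q) = 45, so Q' = 1947/13.
Then Pb = 136.5 − 0.5·(1947/13) = 801/13 and Ps = 220/3 + (2/9)·(1947/13) = 1386/13.
ΔCS = ½(1137/13 + 1947/13)(1206/13 − 801/13) = 624510/169; ΔPS = ½(1137/13 + 1947/13)(1386/13 − 1206/13) = 277560/169.
Government spending = 45 × 1947/13 = 87615/13.
DWL = ½ × 45 × (1947/13 − 1137/13) = 18225/13; fraction = (18225/13) / (87615/13) = 135/649.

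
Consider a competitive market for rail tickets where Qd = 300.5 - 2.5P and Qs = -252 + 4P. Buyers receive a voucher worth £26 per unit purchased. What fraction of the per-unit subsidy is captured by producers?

Pre-subsidy: 300.5 - 2.5P = -252 + 4P gives P* = 85, Q* = 88.
With the rebate, buyers effectively pay Pb = Ps − 26, where Ps is the price sellers receive.
Demand in terms of Ps becomes Qd = 300.5 − 2.5(Ps − 26) = 365.5 - 2.5Ps. Setting this equal to supply: 365.5 - 2.5Ps = -252 + 4Ps, so Ps = 95.
Buyers pay Pb = 95 − 26 = 69; Q' = -252 + 4·95 = 128.
Buyers' price falls by P* − Pb = 85 − 69 = 16; sellers' price rises by Ps − P* = 95 − 85 = 10.
So producers capture 10/26 = 5/13 of each unit of subsidy.

Producer share = 5/13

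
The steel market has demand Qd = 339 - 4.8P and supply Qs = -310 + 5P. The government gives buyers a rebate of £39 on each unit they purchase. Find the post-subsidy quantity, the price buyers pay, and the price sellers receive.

Pre-subsidy: 339 - 4.8P = -310 + 5P gives P* = 3245/49, Q* = 1035/49.
With the rebate, buyers effectively pay Pb = Ps − 39, where Ps is the price sellers receive.
Demand in terms of Ps becomes Qd = 339 − 4.8(Ps − 39) = 526.2 - 4.8Ps. Setting this equal to supply: 526.2 - 4.8Ps = -310 + 5Ps, so Ps = 4181/49.
Buyers pay Pb = 4181/49 − 39 = 2270/49; Q' = -310 + 5·(4181/49) = 5715/49.

Q' = 5715/49; buyers pay 2270/49; sellers receive 4181/49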